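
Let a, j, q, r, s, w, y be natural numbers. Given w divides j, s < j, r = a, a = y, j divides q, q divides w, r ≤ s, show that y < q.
Since q divides w and w divides j, q divides j. j divides q, so j = q. From r = a and a = y, r = y. Because r ≤ s, y ≤ s. s < j, so y < j. Since j = q, y < q.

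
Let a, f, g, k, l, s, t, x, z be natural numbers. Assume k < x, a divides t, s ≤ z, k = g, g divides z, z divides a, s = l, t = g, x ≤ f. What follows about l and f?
l < f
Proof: s = l and s ≤ z, hence l ≤ z. z divides a and a divides t, hence z divides t. t = g, so z divides g. g divides z, so g = z. Since k = g, k = z. Since k < x, z < x. Since l ≤ z, l < x. Since x ≤ f, l < f.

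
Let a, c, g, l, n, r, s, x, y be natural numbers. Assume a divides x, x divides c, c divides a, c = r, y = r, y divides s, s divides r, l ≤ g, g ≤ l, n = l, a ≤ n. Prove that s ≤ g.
Since a divides x and x divides c, a divides c. Since c divides a, a = c. c = r, so a = r. y = r and y divides s, so r divides s. s divides r, so r = s. a = r, so a = s. Since l ≤ g and g ≤ l, l = g. n = l and a ≤ n, therefore a ≤ l. Since l = g, a ≤ g. Since a = s, s ≤ g.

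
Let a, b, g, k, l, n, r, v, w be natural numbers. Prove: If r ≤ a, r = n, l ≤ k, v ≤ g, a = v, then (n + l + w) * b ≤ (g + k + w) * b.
a = v and r ≤ a, hence r ≤ v. From r = n, n ≤ v. v ≤ g, so n ≤ g. l ≤ k, so n + l ≤ g + k. Then n + l + w ≤ g + k + w. Then (n + l + w) * b ≤ (g + k + w) * b.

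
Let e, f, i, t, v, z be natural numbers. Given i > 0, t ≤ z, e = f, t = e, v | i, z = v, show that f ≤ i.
t = e and e = f, thus t = f. z = v and t ≤ z, thus t ≤ v. Since t = f, f ≤ v. From v | i and i > 0, v ≤ i. f ≤ v, so f ≤ i.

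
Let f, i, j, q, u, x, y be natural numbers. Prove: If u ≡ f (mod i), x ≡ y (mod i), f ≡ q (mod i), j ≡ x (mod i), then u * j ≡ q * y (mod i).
Since u ≡ f (mod i) and f ≡ q (mod i), u ≡ q (mod i). j ≡ x (mod i) and x ≡ y (mod i), so j ≡ y (mod i). Since u ≡ q (mod i), by multiplying congruences, u * j ≡ q * y (mod i).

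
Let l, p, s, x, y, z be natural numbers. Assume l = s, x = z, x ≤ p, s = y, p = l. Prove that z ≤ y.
Because p = l and l = s, p = s. Since s = y, p = y. From x = z and x ≤ p, z ≤ p. Since p = y, z ≤ y.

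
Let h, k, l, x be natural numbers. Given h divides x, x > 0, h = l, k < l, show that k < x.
Since h = l and h divides x, l divides x. Since x > 0, l ≤ x. k < l, so k < x.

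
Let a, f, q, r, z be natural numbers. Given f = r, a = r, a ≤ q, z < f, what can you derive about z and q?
z < q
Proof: f = r and z < f, so z < r. a = r and a ≤ q, hence r ≤ q. z < r, so z < q.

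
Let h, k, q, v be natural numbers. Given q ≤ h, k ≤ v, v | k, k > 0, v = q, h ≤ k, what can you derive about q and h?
q = h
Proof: Because v | k and k > 0, v ≤ k. Since k ≤ v, k = v. Because v = q, k = q. Because h ≤ k, h ≤ q. Because q ≤ h, q = h.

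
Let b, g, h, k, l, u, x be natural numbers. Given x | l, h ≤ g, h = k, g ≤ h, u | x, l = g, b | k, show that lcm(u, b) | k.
From g ≤ h and h ≤ g, g = h. Since l = g, l = h. h = k, so l = k. Because u | x and x | l, u | l. Because l = k, u | k. b | k, so lcm(u, b) | k.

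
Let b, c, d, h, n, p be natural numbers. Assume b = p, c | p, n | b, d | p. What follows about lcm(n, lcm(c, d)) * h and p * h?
lcm(n, lcm(c, d)) * h | p * h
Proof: b = p and n | b, thus n | p. From c | p and d | p, lcm(c, d) | p. Since n | p, lcm(n, lcm(c, d)) | p. Then lcm(n, lcm(c, d)) * h | p * h.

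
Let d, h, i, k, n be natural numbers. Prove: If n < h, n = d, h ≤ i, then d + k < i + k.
n < h and h ≤ i, hence n < i. Since n = d, d < i. Then d + k < i + k.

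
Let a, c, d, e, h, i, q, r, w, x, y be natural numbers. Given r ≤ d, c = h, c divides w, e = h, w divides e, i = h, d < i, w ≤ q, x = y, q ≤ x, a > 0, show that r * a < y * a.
Because c = h and c divides w, h divides w. e = h and w divides e, hence w divides h. Since h divides w, h = w. Since i = h and d < i, d < h. Since h = w, d < w. Since r ≤ d, r < w. x = y and q ≤ x, therefore q ≤ y. From w ≤ q, w ≤ y. r < w, so r < y. Since a > 0, by multiplying by a positive, r * a < y * a.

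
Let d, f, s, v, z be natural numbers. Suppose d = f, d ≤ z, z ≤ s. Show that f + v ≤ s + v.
d = f and d ≤ z, therefore f ≤ z. Since z ≤ s, f ≤ s. Then f + v ≤ s + v.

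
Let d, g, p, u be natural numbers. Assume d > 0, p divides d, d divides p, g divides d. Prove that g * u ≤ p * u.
Since d divides p and p divides d, d = p. g divides d and d > 0, thus g ≤ d. Since d = p, g ≤ p. By multiplying by a non-negative, g * u ≤ p * u.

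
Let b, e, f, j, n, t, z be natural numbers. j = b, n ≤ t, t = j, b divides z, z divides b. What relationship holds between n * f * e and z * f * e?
n * f * e ≤ z * f * e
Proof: t = j and j = b, thus t = b. Because b divides z and z divides b, b = z. Since t = b, t = z. Because n ≤ t, n ≤ z. By multiplying by a non-negative, n * f ≤ z * f. By multiplying by a non-negative, n * f * e ≤ z * f * e.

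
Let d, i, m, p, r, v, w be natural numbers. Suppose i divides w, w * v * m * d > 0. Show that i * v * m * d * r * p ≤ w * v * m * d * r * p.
i divides w, thus i * v divides w * v. Then i * v * m divides w * v * m. Then i * v * m * d divides w * v * m * d. Because w * v * m * d > 0, i * v * m * d ≤ w * v * m * d. By multiplying by a non-negative, i * v * m * d * r ≤ w * v * m * d * r. By multiplying by a non-negative, i * v * m * d * r * p ≤ w * v * m * d * r * p.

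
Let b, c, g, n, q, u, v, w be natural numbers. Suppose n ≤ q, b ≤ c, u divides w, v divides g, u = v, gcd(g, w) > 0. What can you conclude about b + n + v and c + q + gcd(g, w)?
b + n + v ≤ c + q + gcd(g, w)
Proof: u = v and u divides w, so v divides w. Since v divides g, v divides gcd(g, w). Since gcd(g, w) > 0, v ≤ gcd(g, w). Since n ≤ q, n + v ≤ q + gcd(g, w). From b ≤ c, b + n + v ≤ c + q + gcd(g, w).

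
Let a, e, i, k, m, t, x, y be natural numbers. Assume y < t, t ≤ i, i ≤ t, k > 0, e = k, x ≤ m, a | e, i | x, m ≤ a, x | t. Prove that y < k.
i ≤ t and t ≤ i, therefore i = t. Since i | x, t | x. Since x | t, t = x. Since y < t, y < x. From x ≤ m, y < m. e = k and a | e, thus a | k. Since k > 0, a ≤ k. Since m ≤ a, m ≤ k. y < m, so y < k.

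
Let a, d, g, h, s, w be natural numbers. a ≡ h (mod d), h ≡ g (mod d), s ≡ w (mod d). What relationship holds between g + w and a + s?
g + w ≡ a + s (mod d)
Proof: From a ≡ h (mod d) and h ≡ g (mod d), a ≡ g (mod d). s ≡ w (mod d), so a + s ≡ g + w (mod d). Then g + w ≡ a + s (mod d).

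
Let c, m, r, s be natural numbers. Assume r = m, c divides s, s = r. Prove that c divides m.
Because s = r and r = m, s = m. Since c divides s, c divides m.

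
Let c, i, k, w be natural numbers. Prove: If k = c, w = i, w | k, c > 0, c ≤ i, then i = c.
w = i and w | k, thus i | k. Because k = c, i | c. From c > 0, i ≤ c. Since c ≤ i, i = c.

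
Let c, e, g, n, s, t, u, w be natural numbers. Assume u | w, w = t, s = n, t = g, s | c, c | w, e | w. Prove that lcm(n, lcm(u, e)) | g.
From w = t and t = g, w = g. s | c and c | w, so s | w. s = n, so n | w. From u | w and e | w, lcm(u, e) | w. n | w, so lcm(n, lcm(u, e)) | w. w = g, so lcm(n, lcm(u, e)) | g.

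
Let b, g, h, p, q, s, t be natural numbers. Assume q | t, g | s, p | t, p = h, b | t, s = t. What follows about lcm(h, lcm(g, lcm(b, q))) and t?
lcm(h, lcm(g, lcm(b, q))) | t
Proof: Because p = h and p | t, h | t. Since s = t and g | s, g | t. Since b | t and q | t, lcm(b, q) | t. g | t, so lcm(g, lcm(b, q)) | t. h | t, so lcm(h, lcm(g, lcm(b, q))) | t.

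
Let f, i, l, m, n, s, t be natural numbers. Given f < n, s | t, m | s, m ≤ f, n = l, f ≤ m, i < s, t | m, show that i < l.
From f ≤ m and m ≤ f, f = m. Since s | t and t | m, s | m. m | s, so m = s. f = m, so f = s. n = l and f < n, therefore f < l. Since f = s, s < l. Because i < s, i < l.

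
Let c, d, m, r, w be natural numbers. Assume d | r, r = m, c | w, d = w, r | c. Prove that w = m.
From d = w and d | r, w | r. r | c and c | w, so r | w. w | r, so w = r. From r = m, w = m.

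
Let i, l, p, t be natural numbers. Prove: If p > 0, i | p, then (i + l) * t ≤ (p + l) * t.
From i | p and p > 0, i ≤ p. Then i + l ≤ p + l. Then (i + l) * t ≤ (p + l) * t.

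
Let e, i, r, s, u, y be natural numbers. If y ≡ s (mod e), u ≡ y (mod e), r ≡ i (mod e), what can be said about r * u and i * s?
r * u ≡ i * s (mod e)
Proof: Because u ≡ y (mod e) and y ≡ s (mod e), u ≡ s (mod e). Since r ≡ i (mod e), by multiplying congruences, r * u ≡ i * s (mod e).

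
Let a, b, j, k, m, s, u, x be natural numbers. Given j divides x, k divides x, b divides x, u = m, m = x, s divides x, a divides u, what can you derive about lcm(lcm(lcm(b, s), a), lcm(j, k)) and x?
lcm(lcm(lcm(b, s), a), lcm(j, k)) divides x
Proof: b divides x and s divides x, thus lcm(b, s) divides x. Since u = m and m = x, u = x. Since a divides u, a divides x. lcm(b, s) divides x, so lcm(lcm(b, s), a) divides x. Since j divides x and k divides x, lcm(j, k) divides x. From lcm(lcm(b, s), a) divides x, lcm(lcm(lcm(b, s), a), lcm(j, k)) divides x.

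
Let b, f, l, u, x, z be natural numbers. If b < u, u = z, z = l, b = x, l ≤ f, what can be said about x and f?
x < f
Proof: u = z and z = l, so u = l. Since b < u, b < l. Since l ≤ f, b < f. b = x, so x < f.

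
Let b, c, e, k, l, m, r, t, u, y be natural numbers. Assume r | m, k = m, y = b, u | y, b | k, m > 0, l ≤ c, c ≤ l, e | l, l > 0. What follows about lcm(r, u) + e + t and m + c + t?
lcm(r, u) + e + t ≤ m + c + t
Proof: y = b and u | y, thus u | b. Since b | k, u | k. From k = m, u | m. r | m, so lcm(r, u) | m. Since m > 0, lcm(r, u) ≤ m. From l ≤ c and c ≤ l, l = c. e | l and l > 0, thus e ≤ l. Because l = c, e ≤ c. Since lcm(r, u) ≤ m, lcm(r, u) + e ≤ m + c. Then lcm(r, u) + e + t ≤ m + c + t.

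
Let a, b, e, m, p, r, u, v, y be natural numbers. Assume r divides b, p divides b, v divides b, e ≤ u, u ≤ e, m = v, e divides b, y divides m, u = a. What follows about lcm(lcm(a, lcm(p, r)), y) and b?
lcm(lcm(a, lcm(p, r)), y) divides b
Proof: Because e ≤ u and u ≤ e, e = u. From u = a, e = a. e divides b, so a divides b. Because p divides b and r divides b, lcm(p, r) divides b. a divides b, so lcm(a, lcm(p, r)) divides b. Because m = v and y divides m, y divides v. Because v divides b, y divides b. lcm(a, lcm(p, r)) divides b, so lcm(lcm(a, lcm(p, r)), y) divides b.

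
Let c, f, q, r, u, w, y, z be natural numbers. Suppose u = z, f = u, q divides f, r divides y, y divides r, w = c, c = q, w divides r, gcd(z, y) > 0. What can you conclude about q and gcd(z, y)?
q ≤ gcd(z, y)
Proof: Since f = u and q divides f, q divides u. Since u = z, q divides z. From r divides y and y divides r, r = y. From w = c and c = q, w = q. w divides r, so q divides r. Since r = y, q divides y. q divides z, so q divides gcd(z, y). From gcd(z, y) > 0, q ≤ gcd(z, y).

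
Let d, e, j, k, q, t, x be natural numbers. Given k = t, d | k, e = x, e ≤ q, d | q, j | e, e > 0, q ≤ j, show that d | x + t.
From j | e and e > 0, j ≤ e. Because q ≤ j, q ≤ e. e ≤ q, so q = e. e = x, so q = x. Since d | q, d | x. Since k = t and d | k, d | t. d | x, so d | x + t.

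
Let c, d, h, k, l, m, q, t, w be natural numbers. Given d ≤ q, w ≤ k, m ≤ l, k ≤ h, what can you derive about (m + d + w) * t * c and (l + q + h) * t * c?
(m + d + w) * t * c ≤ (l + q + h) * t * c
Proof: From m ≤ l and d ≤ q, m + d ≤ l + q. Because w ≤ k and k ≤ h, w ≤ h. m + d ≤ l + q, so m + d + w ≤ l + q + h. By multiplying by a non-negative, (m + d + w) * t ≤ (l + q + h) * t. By multiplying by a non-negative, (m + d + w) * t * c ≤ (l + q + h) * t * c.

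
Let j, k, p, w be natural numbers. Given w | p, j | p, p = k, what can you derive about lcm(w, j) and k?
lcm(w, j) | k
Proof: w | p and j | p, thus lcm(w, j) | p. p = k, so lcm(w, j) | k.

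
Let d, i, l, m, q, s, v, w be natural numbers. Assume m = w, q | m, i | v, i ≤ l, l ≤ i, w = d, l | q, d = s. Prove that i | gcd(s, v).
Since w = d and d = s, w = s. From l ≤ i and i ≤ l, l = i. From l | q and q | m, l | m. From m = w, l | w. Since l = i, i | w. Since w = s, i | s. Since i | v, i | gcd(s, v).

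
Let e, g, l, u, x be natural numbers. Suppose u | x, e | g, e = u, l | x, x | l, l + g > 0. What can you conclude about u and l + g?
u ≤ l + g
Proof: Because x | l and l | x, x = l. Since u | x, u | l. e = u and e | g, therefore u | g. Because u | l, u | l + g. Because l + g > 0, u ≤ l + g.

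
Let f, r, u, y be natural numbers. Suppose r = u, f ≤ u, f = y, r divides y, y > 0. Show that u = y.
Because r = u and r divides y, u divides y. Since y > 0, u ≤ y. Since f = y and f ≤ u, y ≤ u. Since u ≤ y, u = y.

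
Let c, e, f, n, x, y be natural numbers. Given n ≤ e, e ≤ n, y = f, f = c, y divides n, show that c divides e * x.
Because n ≤ e and e ≤ n, n = e. y = f and f = c, therefore y = c. Since y divides n, c divides n. Since n = e, c divides e. Then c divides e * x.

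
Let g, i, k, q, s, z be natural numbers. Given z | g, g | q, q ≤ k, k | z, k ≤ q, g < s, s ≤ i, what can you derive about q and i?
q < i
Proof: k ≤ q and q ≤ k, so k = q. k | z and z | g, thus k | g. k = q, so q | g. Since g | q, g = q. Because g < s and s ≤ i, g < i. g = q, so q < i.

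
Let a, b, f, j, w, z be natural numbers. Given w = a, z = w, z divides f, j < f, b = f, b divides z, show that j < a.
Since z = w and w = a, z = a. b = f and b divides z, therefore f divides z. Since z divides f, f = z. Since j < f, j < z. Since z = a, j < a.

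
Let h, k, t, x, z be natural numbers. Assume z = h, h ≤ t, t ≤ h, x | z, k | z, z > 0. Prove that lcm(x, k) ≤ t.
h ≤ t and t ≤ h, so h = t. Since z = h, z = t. x | z and k | z, so lcm(x, k) | z. z > 0, so lcm(x, k) ≤ z. Since z = t, lcm(x, k) ≤ t.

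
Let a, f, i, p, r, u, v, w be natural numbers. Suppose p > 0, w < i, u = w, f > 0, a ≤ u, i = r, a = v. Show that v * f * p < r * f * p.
u = w and a ≤ u, hence a ≤ w. i = r and w < i, so w < r. a ≤ w, so a < r. a = v, so v < r. Because f > 0, by multiplying by a positive, v * f < r * f. Since p > 0, by multiplying by a positive, v * f * p < r * f * p.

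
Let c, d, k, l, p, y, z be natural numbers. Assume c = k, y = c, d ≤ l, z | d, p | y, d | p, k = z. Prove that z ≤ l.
From y = c and c = k, y = k. k = z, so y = z. From d | p and p | y, d | y. Since y = z, d | z. z | d, so d = z. Because d ≤ l, z ≤ l.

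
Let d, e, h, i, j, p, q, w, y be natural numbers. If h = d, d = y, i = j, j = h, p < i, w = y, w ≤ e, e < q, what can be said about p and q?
p < q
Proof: h = d and d = y, hence h = y. From i = j and j = h, i = h. p < i, so p < h. Since h = y, p < y. Because w ≤ e and e < q, w < q. Because w = y, y < q. Since p < y, p < q.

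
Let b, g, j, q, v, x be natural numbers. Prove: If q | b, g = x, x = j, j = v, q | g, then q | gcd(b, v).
g = x and x = j, hence g = j. Since j = v, g = v. Since q | g, q | v. q | b, so q | gcd(b, v).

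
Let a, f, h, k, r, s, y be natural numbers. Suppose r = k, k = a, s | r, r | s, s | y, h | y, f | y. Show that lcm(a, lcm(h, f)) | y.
r = k and k = a, therefore r = a. Because s | r and r | s, s = r. s | y, so r | y. r = a, so a | y. h | y and f | y, therefore lcm(h, f) | y. Since a | y, lcm(a, lcm(h, f)) | y.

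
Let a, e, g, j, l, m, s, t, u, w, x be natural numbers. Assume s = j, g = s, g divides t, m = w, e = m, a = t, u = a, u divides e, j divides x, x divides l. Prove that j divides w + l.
From g = s and g divides t, s divides t. s = j, so j divides t. Because u = a and u divides e, a divides e. a = t, so t divides e. Since e = m, t divides m. From m = w, t divides w. j divides t, so j divides w. Because j divides x and x divides l, j divides l. From j divides w, j divides w + l.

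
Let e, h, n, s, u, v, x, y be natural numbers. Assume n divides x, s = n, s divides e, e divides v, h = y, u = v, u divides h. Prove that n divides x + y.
s = n and s divides e, hence n divides e. e divides v, so n divides v. From u = v and u divides h, v divides h. Since h = y, v divides y. n divides v, so n divides y. From n divides x, n divides x + y.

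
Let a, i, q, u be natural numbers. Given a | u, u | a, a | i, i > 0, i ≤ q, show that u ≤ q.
Since a | u and u | a, a = u. a | i and i > 0, hence a ≤ i. i ≤ q, so a ≤ q. Since a = u, u ≤ q.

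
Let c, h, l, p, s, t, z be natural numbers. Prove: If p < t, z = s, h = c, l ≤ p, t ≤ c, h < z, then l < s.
p < t and t ≤ c, thus p < c. h = c and h < z, thus c < z. Since p < c, p < z. Since l ≤ p, l < z. z = s, so l < s.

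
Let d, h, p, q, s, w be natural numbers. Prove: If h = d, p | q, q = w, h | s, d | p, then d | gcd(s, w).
h = d and h | s, therefore d | s. Since q = w and p | q, p | w. d | p, so d | w. Because d | s, d | gcd(s, w).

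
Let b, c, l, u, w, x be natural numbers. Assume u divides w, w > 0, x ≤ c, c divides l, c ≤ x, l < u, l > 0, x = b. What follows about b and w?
b < w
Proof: From c ≤ x and x ≤ c, c = x. x = b, so c = b. Since c divides l, b divides l. Since l > 0, b ≤ l. u divides w and w > 0, hence u ≤ w. Since l < u, l < w. Since b ≤ l, b < w.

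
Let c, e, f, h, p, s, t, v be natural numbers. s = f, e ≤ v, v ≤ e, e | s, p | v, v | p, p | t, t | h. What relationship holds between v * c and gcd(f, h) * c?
v * c | gcd(f, h) * c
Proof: e ≤ v and v ≤ e, thus e = v. e | s, so v | s. s = f, so v | f. p | v and v | p, so p = v. p | t and t | h, thus p | h. From p = v, v | h. v | f, so v | gcd(f, h). Then v * c | gcd(f, h) * c.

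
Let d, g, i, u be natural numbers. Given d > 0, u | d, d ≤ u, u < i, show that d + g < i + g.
Since u | d and d > 0, u ≤ d. Because d ≤ u, u = d. u < i, so d < i. Then d + g < i + g.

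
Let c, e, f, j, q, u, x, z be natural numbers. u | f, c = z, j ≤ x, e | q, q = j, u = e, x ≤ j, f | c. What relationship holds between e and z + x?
e | z + x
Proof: u | f and f | c, thus u | c. u = e, so e | c. Since c = z, e | z. j ≤ x and x ≤ j, therefore j = x. q = j and e | q, so e | j. j = x, so e | x. e | z, so e | z + x.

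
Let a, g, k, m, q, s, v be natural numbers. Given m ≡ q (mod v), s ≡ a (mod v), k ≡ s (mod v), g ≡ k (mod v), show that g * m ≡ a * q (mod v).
g ≡ k (mod v) and k ≡ s (mod v), therefore g ≡ s (mod v). s ≡ a (mod v), so g ≡ a (mod v). Using m ≡ q (mod v), by multiplying congruences, g * m ≡ a * q (mod v).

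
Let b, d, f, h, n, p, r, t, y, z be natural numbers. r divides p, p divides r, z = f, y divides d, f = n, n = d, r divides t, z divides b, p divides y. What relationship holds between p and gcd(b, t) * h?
p divides gcd(b, t) * h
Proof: Because p divides y and y divides d, p divides d. z = f and f = n, hence z = n. Since n = d, z = d. Since z divides b, d divides b. p divides d, so p divides b. r divides p and p divides r, thus r = p. Since r divides t, p divides t. Because p divides b, p divides gcd(b, t). Then p divides gcd(b, t) * h.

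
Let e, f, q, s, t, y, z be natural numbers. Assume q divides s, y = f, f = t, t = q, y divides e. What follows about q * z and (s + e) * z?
q * z divides (s + e) * z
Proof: y = f and f = t, thus y = t. Since t = q, y = q. y divides e, so q divides e. Since q divides s, q divides s + e. Then q * z divides (s + e) * z.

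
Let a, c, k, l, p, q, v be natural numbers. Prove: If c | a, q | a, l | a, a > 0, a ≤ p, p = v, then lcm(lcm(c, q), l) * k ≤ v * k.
Since c | a and q | a, lcm(c, q) | a. Since l | a, lcm(lcm(c, q), l) | a. a > 0, so lcm(lcm(c, q), l) ≤ a. Since a ≤ p, lcm(lcm(c, q), l) ≤ p. From p = v, lcm(lcm(c, q), l) ≤ v. Then lcm(lcm(c, q), l) * k ≤ v * k.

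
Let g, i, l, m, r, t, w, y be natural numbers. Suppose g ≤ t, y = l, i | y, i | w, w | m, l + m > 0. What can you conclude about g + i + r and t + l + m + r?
g + i + r ≤ t + l + m + r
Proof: From y = l and i | y, i | l. i | w and w | m, thus i | m. i | l, so i | l + m. From l + m > 0, i ≤ l + m. Then i + r ≤ l + m + r. g ≤ t, so g + i + r ≤ t + l + m + r.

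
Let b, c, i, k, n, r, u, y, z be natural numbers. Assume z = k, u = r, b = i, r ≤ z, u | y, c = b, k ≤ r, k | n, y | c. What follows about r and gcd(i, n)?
r | gcd(i, n)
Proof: u = r and u | y, therefore r | y. Since c = b and y | c, y | b. r | y, so r | b. From b = i, r | i. z = k and r ≤ z, therefore r ≤ k. k ≤ r, so k = r. k | n, so r | n. Since r | i, r | gcd(i, n).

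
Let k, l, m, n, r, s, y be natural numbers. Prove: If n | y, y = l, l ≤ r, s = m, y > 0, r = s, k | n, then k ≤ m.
r = s and s = m, thus r = m. Because k | n and n | y, k | y. Because y > 0, k ≤ y. Since y = l, k ≤ l. Since l ≤ r, k ≤ r. Since r = m, k ≤ m.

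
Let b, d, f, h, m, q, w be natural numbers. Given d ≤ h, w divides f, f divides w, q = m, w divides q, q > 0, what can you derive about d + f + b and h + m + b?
d + f + b ≤ h + m + b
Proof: w divides f and f divides w, hence w = f. w divides q and q > 0, therefore w ≤ q. q = m, so w ≤ m. w = f, so f ≤ m. From d ≤ h, d + f ≤ h + m. Then d + f + b ≤ h + m + b.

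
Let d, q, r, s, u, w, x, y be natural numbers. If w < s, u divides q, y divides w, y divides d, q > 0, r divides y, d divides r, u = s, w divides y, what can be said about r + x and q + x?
r + x < q + x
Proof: Since w divides y and y divides w, w = y. y divides d and d divides r, thus y divides r. r divides y, so y = r. Since w = y, w = r. u = s and u divides q, therefore s divides q. q > 0, so s ≤ q. Since w < s, w < q. w = r, so r < q. Then r + x < q + x.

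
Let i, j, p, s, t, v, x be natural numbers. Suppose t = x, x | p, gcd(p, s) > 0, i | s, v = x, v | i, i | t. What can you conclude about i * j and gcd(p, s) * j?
i * j ≤ gcd(p, s) * j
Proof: Because v = x and v | i, x | i. Because t = x and i | t, i | x. x | i, so x = i. x | p, so i | p. From i | s, i | gcd(p, s). Since gcd(p, s) > 0, i ≤ gcd(p, s). Then i * j ≤ gcd(p, s) * j.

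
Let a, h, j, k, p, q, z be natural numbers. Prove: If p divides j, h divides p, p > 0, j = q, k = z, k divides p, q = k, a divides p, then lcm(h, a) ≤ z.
j = q and q = k, therefore j = k. From p divides j, p divides k. From k divides p, p = k. Since k = z, p = z. Since h divides p and a divides p, lcm(h, a) divides p. Because p > 0, lcm(h, a) ≤ p. Since p = z, lcm(h, a) ≤ z.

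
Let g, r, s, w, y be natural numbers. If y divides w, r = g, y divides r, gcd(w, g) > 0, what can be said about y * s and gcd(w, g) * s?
y * s ≤ gcd(w, g) * s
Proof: Because r = g and y divides r, y divides g. Since y divides w, y divides gcd(w, g). Since gcd(w, g) > 0, y ≤ gcd(w, g). By multiplying by a non-negative, y * s ≤ gcd(w, g) * s.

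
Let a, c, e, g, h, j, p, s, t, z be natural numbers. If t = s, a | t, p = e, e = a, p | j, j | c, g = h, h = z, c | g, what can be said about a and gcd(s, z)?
a | gcd(s, z)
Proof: Because t = s and a | t, a | s. p = e and e = a, thus p = a. p | j, so a | j. Since j | c, a | c. From g = h and h = z, g = z. From c | g, c | z. Since a | c, a | z. a | s, so a | gcd(s, z).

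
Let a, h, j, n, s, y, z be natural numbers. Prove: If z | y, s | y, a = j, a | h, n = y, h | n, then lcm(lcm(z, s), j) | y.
z | y and s | y, thus lcm(z, s) | y. n = y and h | n, therefore h | y. a | h, so a | y. a = j, so j | y. lcm(z, s) | y, so lcm(lcm(z, s), j) | y.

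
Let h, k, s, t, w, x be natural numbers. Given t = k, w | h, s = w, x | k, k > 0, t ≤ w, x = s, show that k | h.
x = s and x | k, thus s | k. k > 0, so s ≤ k. s = w, so w ≤ k. Because t = k and t ≤ w, k ≤ w. w ≤ k, so w = k. w | h, so k | h.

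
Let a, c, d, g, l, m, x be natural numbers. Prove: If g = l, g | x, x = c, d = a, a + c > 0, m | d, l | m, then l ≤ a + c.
Because d = a and m | d, m | a. l | m, so l | a. Because x = c and g | x, g | c. Since g = l, l | c. l | a, so l | a + c. a + c > 0, so l ≤ a + c.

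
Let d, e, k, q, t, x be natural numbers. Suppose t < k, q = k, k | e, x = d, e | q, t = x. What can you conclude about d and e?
d < e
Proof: Because q = k and e | q, e | k. Since k | e, k = e. t = x and x = d, hence t = d. From t < k, d < k. k = e, so d < e.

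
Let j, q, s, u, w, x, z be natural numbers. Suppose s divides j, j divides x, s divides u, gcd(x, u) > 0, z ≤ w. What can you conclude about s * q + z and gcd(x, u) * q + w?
s * q + z ≤ gcd(x, u) * q + w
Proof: Since s divides j and j divides x, s divides x. Since s divides u, s divides gcd(x, u). Since gcd(x, u) > 0, s ≤ gcd(x, u). By multiplying by a non-negative, s * q ≤ gcd(x, u) * q. z ≤ w, so s * q + z ≤ gcd(x, u) * q + w.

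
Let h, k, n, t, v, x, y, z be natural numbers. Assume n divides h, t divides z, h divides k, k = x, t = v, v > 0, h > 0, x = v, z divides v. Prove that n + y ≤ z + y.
Because t = v and t divides z, v divides z. Since z divides v, v = z. n divides h and h > 0, so n ≤ h. k = x and x = v, therefore k = v. h divides k, so h divides v. v > 0, so h ≤ v. Since n ≤ h, n ≤ v. v = z, so n ≤ z. Then n + y ≤ z + y.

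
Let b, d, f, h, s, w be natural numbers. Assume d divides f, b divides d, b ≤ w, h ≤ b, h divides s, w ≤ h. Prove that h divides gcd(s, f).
Since b ≤ w and w ≤ h, b ≤ h. h ≤ b, so b = h. b divides d and d divides f, so b divides f. Since b = h, h divides f. h divides s, so h divides gcd(s, f).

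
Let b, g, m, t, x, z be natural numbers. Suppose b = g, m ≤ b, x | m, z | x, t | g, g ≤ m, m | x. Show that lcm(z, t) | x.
b = g and m ≤ b, hence m ≤ g. Since g ≤ m, g = m. m | x and x | m, therefore m = x. Since g = m, g = x. From t | g, t | x. Since z | x, lcm(z, t) | x.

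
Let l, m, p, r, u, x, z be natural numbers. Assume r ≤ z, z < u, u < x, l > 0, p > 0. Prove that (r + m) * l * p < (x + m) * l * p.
z < u and u < x, hence z < x. Since r ≤ z, r < x. Then r + m < x + m. Because l > 0, by multiplying by a positive, (r + m) * l < (x + m) * l. Because p > 0, by multiplying by a positive, (r + m) * l * p < (x + m) * l * p.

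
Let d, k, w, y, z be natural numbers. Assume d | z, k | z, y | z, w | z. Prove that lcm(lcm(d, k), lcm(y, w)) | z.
Because d | z and k | z, lcm(d, k) | z. y | z and w | z, hence lcm(y, w) | z. Because lcm(d, k) | z, lcm(lcm(d, k), lcm(y, w)) | z.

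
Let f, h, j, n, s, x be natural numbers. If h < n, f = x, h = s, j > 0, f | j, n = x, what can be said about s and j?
s < j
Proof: n = x and h < n, so h < x. Since f | j and j > 0, f ≤ j. Because f = x, x ≤ j. h < x, so h < j. Since h = s, s < j.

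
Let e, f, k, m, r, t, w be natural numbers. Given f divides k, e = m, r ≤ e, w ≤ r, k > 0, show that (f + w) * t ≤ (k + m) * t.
Because f divides k and k > 0, f ≤ k. w ≤ r and r ≤ e, so w ≤ e. e = m, so w ≤ m. f ≤ k, so f + w ≤ k + m. By multiplying by a non-negative, (f + w) * t ≤ (k + m) * t.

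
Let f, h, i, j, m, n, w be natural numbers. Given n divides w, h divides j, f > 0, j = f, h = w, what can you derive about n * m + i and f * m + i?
n * m + i ≤ f * m + i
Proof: From h = w and h divides j, w divides j. Since n divides w, n divides j. Since j = f, n divides f. f > 0, so n ≤ f. By multiplying by a non-negative, n * m ≤ f * m. Then n * m + i ≤ f * m + i.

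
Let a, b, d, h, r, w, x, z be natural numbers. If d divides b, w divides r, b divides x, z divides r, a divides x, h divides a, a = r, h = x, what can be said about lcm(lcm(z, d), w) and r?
lcm(lcm(z, d), w) divides r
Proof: Since h = x and h divides a, x divides a. a divides x, so x = a. Since b divides x, b divides a. From a = r, b divides r. Because d divides b, d divides r. Because z divides r, lcm(z, d) divides r. w divides r, so lcm(lcm(z, d), w) divides r.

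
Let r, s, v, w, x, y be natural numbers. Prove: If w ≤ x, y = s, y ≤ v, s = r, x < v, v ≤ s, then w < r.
y = s and y ≤ v, hence s ≤ v. v ≤ s, so v = s. Since s = r, v = r. w ≤ x and x < v, therefore w < v. v = r, so w < r.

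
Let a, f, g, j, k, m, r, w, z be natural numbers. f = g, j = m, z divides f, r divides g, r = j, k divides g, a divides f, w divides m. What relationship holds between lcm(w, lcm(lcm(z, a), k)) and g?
lcm(w, lcm(lcm(z, a), k)) divides g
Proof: Since r = j and j = m, r = m. Because r divides g, m divides g. w divides m, so w divides g. Since z divides f and a divides f, lcm(z, a) divides f. f = g, so lcm(z, a) divides g. Since k divides g, lcm(lcm(z, a), k) divides g. w divides g, so lcm(w, lcm(lcm(z, a), k)) divides g.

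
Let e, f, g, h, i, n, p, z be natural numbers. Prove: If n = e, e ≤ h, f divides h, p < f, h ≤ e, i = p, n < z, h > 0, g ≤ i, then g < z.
i = p and g ≤ i, so g ≤ p. Since f divides h and h > 0, f ≤ h. p < f, so p < h. g ≤ p, so g < h. Because e ≤ h and h ≤ e, e = h. From n = e, n = h. n < z, so h < z. Since g < h, g < z.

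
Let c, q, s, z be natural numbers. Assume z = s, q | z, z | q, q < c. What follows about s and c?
s < c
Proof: Since q | z and z | q, q = z. z = s, so q = s. Since q < c, s < c.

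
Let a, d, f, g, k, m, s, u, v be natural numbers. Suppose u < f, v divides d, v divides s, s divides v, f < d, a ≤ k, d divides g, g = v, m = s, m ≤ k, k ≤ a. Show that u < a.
g = v and d divides g, so d divides v. From v divides d, d = v. v divides s and s divides v, therefore v = s. Since d = v, d = s. Since f < d, f < s. k ≤ a and a ≤ k, so k = a. Because m ≤ k, m ≤ a. Since m = s, s ≤ a. f < s, so f < a. u < f, so u < a.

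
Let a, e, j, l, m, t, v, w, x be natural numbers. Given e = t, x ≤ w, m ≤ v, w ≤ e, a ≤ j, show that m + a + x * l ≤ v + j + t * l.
From m ≤ v and a ≤ j, m + a ≤ v + j. Because e = t and w ≤ e, w ≤ t. From x ≤ w, x ≤ t. Then x * l ≤ t * l. m + a ≤ v + j, so m + a + x * l ≤ v + j + t * l.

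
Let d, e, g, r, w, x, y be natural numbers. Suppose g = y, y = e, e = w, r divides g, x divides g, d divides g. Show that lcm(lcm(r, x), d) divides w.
From g = y and y = e, g = e. e = w, so g = w. Since r divides g and x divides g, lcm(r, x) divides g. Since d divides g, lcm(lcm(r, x), d) divides g. Since g = w, lcm(lcm(r, x), d) divides w.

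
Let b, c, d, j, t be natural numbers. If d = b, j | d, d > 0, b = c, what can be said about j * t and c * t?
j * t ≤ c * t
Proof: Since d = b and b = c, d = c. From j | d and d > 0, j ≤ d. d = c, so j ≤ c. Then j * t ≤ c * t.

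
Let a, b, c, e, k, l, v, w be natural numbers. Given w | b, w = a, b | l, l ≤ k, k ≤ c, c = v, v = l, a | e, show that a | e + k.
c = v and v = l, therefore c = l. k ≤ c, so k ≤ l. Since l ≤ k, l = k. Since w = a and w | b, a | b. From b | l, a | l. l = k, so a | k. a | e, so a | e + k.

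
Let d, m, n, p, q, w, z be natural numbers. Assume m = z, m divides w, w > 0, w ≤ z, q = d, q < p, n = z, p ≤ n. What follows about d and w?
d < w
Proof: m = z and m divides w, thus z divides w. w > 0, so z ≤ w. Since w ≤ z, z = w. Since q = d and q < p, d < p. n = z and p ≤ n, therefore p ≤ z. d < p, so d < z. z = w, so d < w.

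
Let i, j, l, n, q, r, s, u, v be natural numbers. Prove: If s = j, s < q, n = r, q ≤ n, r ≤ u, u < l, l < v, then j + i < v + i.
Because n = r and q ≤ n, q ≤ r. From r ≤ u, q ≤ u. From u < l and l < v, u < v. Since q ≤ u, q < v. s < q, so s < v. Since s = j, j < v. Then j + i < v + i.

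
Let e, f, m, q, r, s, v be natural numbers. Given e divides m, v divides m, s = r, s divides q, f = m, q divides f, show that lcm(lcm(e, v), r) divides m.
e divides m and v divides m, hence lcm(e, v) divides m. f = m and q divides f, therefore q divides m. Since s divides q, s divides m. Since s = r, r divides m. From lcm(e, v) divides m, lcm(lcm(e, v), r) divides m.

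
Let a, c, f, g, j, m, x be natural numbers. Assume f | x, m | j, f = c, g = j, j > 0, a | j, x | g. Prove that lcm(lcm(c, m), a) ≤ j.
Since f | x and x | g, f | g. Since g = j, f | j. Since f = c, c | j. m | j, so lcm(c, m) | j. a | j, so lcm(lcm(c, m), a) | j. j > 0, so lcm(lcm(c, m), a) ≤ j.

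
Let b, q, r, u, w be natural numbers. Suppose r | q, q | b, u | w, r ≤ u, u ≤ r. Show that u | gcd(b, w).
Because r ≤ u and u ≤ r, r = u. Because r | q and q | b, r | b. Since r = u, u | b. Since u | w, u | gcd(b, w).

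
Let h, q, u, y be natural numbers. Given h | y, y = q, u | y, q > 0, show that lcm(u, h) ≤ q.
u | y and h | y, therefore lcm(u, h) | y. y = q, so lcm(u, h) | q. q > 0, so lcm(u, h) ≤ q.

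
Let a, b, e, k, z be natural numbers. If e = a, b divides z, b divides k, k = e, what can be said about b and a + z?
b divides a + z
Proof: Since k = e and e = a, k = a. Since b divides k, b divides a. Since b divides z, b divides a + z.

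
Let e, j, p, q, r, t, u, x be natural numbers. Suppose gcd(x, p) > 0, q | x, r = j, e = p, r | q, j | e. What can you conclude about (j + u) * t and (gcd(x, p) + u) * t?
(j + u) * t ≤ (gcd(x, p) + u) * t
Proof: r = j and r | q, thus j | q. Since q | x, j | x. e = p and j | e, thus j | p. Because j | x, j | gcd(x, p). gcd(x, p) > 0, so j ≤ gcd(x, p). Then j + u ≤ gcd(x, p) + u. Then (j + u) * t ≤ (gcd(x, p) + u) * t.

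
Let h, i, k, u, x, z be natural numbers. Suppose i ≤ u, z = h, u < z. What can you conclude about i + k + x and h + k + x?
i + k + x < h + k + x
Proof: z = h and u < z, so u < h. i ≤ u, so i < h. Then i + k < h + k. Then i + k + x < h + k + x.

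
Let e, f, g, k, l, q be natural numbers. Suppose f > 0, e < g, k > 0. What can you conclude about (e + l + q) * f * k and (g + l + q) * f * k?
(e + l + q) * f * k < (g + l + q) * f * k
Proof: e < g, therefore e + l < g + l. Then e + l + q < g + l + q. Because f > 0, (e + l + q) * f < (g + l + q) * f. k > 0, so (e + l + q) * f * k < (g + l + q) * f * k.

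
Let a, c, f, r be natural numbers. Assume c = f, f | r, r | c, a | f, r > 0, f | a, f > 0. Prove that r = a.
a | f and f | a, thus a = f. f | r and r > 0, thus f ≤ r. c = f and r | c, therefore r | f. Since f > 0, r ≤ f. Since f ≤ r, f = r. From a = f, a = r. Then r = a.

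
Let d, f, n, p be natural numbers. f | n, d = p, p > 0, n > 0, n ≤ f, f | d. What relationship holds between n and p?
n ≤ p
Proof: Since f | n and n > 0, f ≤ n. n ≤ f, so f = n. d = p and f | d, hence f | p. f = n, so n | p. Since p > 0, n ≤ p.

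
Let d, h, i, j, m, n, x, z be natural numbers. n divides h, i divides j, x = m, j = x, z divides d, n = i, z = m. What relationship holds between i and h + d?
i divides h + d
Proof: n = i and n divides h, thus i divides h. Since j = x and x = m, j = m. Since i divides j, i divides m. From z = m and z divides d, m divides d. From i divides m, i divides d. Since i divides h, i divides h + d.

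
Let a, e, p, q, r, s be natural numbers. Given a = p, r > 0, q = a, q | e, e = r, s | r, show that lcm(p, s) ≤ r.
q = a and q | e, thus a | e. e = r, so a | r. a = p, so p | r. s | r, so lcm(p, s) | r. Since r > 0, lcm(p, s) ≤ r.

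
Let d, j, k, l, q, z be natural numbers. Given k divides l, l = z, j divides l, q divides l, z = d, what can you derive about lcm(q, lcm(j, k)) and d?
lcm(q, lcm(j, k)) divides d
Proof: l = z and z = d, therefore l = d. j divides l and k divides l, hence lcm(j, k) divides l. q divides l, so lcm(q, lcm(j, k)) divides l. l = d, so lcm(q, lcm(j, k)) divides d.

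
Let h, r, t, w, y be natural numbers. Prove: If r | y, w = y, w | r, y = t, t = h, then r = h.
w = y and w | r, so y | r. r | y, so r = y. Since y = t, r = t. t = h, so r = h.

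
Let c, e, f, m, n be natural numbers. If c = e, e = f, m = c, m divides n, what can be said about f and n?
f divides n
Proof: c = e and e = f, thus c = f. Because m = c and m divides n, c divides n. Since c = f, f divides n.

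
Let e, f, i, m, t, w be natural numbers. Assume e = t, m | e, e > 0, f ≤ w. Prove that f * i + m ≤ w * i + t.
f ≤ w, hence f * i ≤ w * i. m | e and e > 0, so m ≤ e. e = t, so m ≤ t. Since f * i ≤ w * i, f * i + m ≤ w * i + t.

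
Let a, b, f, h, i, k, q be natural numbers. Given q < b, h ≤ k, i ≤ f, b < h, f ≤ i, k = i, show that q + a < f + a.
Because i ≤ f and f ≤ i, i = f. Since k = i, k = f. Because b < h and h ≤ k, b < k. Since q < b, q < k. Since k = f, q < f. Then q + a < f + a.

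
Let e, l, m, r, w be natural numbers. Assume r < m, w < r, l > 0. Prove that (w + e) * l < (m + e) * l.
Because w < r and r < m, w < m. Then w + e < m + e. Since l > 0, by multiplying by a positive, (w + e) * l < (m + e) * l.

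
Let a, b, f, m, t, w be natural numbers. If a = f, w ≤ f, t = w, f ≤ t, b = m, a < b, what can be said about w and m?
w < m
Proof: Since t = w and f ≤ t, f ≤ w. w ≤ f, so f = w. a = f, so a = w. b = m and a < b, thus a < m. a = w, so w < m.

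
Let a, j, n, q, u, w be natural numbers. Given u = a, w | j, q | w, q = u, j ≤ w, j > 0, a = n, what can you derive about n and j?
n | j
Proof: Because w | j and j > 0, w ≤ j. j ≤ w, so w = j. Since q = u and u = a, q = a. From a = n, q = n. Since q | w, n | w. Since w = j, n | j.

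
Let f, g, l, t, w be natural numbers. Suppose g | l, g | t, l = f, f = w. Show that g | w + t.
Since l = f and f = w, l = w. Since g | l, g | w. From g | t, g | w + t.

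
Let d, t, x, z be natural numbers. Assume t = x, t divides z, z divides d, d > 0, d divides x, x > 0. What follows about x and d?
x = d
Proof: t divides z and z divides d, thus t divides d. Since t = x, x divides d. Since d > 0, x ≤ d. d divides x and x > 0, hence d ≤ x. Since x ≤ d, x = d.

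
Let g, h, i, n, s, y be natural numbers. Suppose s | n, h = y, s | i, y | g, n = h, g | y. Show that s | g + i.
y | g and g | y, therefore y = g. h = y, so h = g. n = h and s | n, therefore s | h. Since h = g, s | g. Since s | i, s | g + i.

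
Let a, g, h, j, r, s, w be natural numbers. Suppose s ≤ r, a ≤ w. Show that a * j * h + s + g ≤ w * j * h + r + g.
a ≤ w. By multiplying by a non-negative, a * j ≤ w * j. By multiplying by a non-negative, a * j * h ≤ w * j * h. Since s ≤ r, a * j * h + s ≤ w * j * h + r. Then a * j * h + s + g ≤ w * j * h + r + g.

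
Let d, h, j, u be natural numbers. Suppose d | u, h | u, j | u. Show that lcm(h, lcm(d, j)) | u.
d | u and j | u, thus lcm(d, j) | u. h | u, so lcm(h, lcm(d, j)) | u.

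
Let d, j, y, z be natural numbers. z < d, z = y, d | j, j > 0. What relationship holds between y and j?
y < j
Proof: From z = y and z < d, y < d. d | j and j > 0, thus d ≤ j. y < d, so y < j.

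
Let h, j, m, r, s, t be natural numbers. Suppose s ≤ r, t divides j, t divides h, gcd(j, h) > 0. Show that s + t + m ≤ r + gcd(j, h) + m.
t divides j and t divides h, hence t divides gcd(j, h). Since gcd(j, h) > 0, t ≤ gcd(j, h). Because s ≤ r, s + t ≤ r + gcd(j, h). Then s + t + m ≤ r + gcd(j, h) + m.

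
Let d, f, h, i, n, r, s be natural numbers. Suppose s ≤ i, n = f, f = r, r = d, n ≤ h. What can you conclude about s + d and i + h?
s + d ≤ i + h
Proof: n = f and f = r, therefore n = r. Since r = d, n = d. Since n ≤ h, d ≤ h. Since s ≤ i, s + d ≤ i + h.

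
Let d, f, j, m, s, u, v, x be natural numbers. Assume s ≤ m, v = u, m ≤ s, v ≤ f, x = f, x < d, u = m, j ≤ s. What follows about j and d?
j < d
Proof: m ≤ s and s ≤ m, thus m = s. Since v = u and u = m, v = m. Since v ≤ f, m ≤ f. Since x = f and x < d, f < d. m ≤ f, so m < d. Since m = s, s < d. Since j ≤ s, j < d.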